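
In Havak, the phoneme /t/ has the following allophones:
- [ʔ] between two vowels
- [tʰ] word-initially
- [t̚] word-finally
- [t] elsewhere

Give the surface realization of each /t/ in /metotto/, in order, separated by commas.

Occurrence 1 (position 3): between two vowels → [ʔ].
Occurrence 2 (position 5): no conditioning environment matches → elsewhere allophone [t].
Occurrence 3 (position 6): no conditioning environment matches → elsewhere allophone [t].

[ʔ], [t], [t]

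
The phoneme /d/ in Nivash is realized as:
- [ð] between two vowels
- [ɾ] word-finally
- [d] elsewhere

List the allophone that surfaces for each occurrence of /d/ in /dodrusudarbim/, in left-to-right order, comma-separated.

[d], [d], [ð]

Occurrence 1 (position 1): no conditioning environment matches → elsewhere allophone [d].
Occurrence 2 (position 3): no conditioning environment matches → elsewhere allophone [d].
Occurrence 3 (position 8): between two vowels → [ð].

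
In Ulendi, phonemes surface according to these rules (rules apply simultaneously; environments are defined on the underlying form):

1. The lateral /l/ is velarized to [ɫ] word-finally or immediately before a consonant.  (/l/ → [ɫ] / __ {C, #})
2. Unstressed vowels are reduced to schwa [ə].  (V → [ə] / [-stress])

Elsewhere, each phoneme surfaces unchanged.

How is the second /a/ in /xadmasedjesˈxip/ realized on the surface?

[ə]

/a/ meets the environment for rule 2 (in an unstressed syllable) → [ə].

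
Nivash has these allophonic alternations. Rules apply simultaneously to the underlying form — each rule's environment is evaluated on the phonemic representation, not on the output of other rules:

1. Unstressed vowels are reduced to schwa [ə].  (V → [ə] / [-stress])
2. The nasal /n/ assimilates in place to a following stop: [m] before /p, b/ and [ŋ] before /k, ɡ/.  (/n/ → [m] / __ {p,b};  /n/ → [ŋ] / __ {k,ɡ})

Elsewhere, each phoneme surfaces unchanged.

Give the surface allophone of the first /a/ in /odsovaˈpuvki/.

[ə]

Rule 1 applies to /a/ (between /v/ and /p/: in an unstressed syllable) → [ə].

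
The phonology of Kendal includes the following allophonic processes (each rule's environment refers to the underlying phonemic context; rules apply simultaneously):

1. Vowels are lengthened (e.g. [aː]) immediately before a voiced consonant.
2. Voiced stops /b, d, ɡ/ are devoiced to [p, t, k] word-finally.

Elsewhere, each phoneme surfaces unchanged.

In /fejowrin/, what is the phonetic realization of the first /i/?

[iː]

Rule 1 applies to /i/ (between /r/ and /n/: before a voiced consonant) → [iː].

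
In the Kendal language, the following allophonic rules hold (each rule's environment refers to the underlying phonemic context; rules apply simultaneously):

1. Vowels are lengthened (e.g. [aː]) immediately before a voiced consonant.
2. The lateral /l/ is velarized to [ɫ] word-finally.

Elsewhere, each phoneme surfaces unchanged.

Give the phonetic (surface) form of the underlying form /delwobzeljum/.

/d/ (word-initial) is unaffected → [d].
/e/ (between /d/ and /l/) occurs before a voiced consonant → [eː] by rule 1.
/l/ (between /e/ and /w/) is in the target of rule 2 but the environment (word-finally) is not met → [l].
/w/ stays [w].
Rule 1 applies to /o/ (between /w/ and /b/: before a voiced consonant) → [oː].
/b/ (between /o/ and /z/): no rule targets it → [b].
/z/ (between /b/ and /e/): no rule targets it → [z].
/e/ (between /z/ and /l/) occurs before a voiced consonant → [eː] by rule 1.
/l/ (between /e/ and /j/) is in the target of rule 2 but the environment (word-finally) is not met → [l].
/j/ — not in any rule's target class → [j].
/u/ meets the environment for rule 1 (before a voiced consonant) → [uː].
/m/ (word-final) is unaffected → [m].

[deːlwoːbzeːljuːm]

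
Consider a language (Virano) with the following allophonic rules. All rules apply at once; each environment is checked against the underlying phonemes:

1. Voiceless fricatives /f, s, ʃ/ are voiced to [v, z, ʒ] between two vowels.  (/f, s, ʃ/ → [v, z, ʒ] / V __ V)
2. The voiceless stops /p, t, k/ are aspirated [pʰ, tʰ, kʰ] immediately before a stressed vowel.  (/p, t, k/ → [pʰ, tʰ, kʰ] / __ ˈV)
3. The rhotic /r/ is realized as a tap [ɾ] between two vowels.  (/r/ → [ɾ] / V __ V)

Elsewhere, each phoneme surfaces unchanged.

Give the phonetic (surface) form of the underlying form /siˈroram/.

[siˈɾoɾam]

/s/ (word-initial): rule 1 targets it, but not between two vowels → unchanged [s].
/i/ (between /s/ and /r/) is unaffected → [i].
/r/ (between /i/ and /o/) occurs between two vowels → [ɾ] by rule 3.
/o/ — not in any rule's target class → [o].
/r/ (between /o/ and /a/): between two vowels, so rule 3 applies → [ɾ].
/a/ stays [a].
/m/ (word-final) is unaffected → [m].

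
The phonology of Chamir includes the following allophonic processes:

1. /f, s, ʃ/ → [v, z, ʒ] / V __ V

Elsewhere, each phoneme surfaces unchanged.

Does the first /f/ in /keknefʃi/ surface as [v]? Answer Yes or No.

/f/ (between /e/ and /ʃ/) fails the environment for rule 1, so it stays [f].
The actual realization is [f], not [v].

No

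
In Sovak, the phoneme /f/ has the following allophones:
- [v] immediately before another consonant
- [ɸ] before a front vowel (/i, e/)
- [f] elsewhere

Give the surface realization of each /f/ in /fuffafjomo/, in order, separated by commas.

[f], [v], [f], [v]

Occurrence 1 (position 1): no conditioning environment matches → elsewhere allophone [f].
Occurrence 2 (position 3): immediately before another consonant → [v].
Occurrence 3 (position 4): no conditioning environment matches → elsewhere allophone [f].
Occurrence 4 (position 6): immediately before another consonant → [v].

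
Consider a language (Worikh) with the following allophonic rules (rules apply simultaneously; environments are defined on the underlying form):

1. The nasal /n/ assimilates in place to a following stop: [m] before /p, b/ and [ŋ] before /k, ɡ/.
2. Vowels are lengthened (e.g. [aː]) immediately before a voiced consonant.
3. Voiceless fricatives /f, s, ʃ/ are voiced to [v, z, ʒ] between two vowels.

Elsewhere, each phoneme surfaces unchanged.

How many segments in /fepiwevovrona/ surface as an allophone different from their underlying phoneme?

Segments that undergo a rule: /i/ → [iː] (rule 2); /e/ → [eː] (rule 2); /o/ → [oː] (rule 2); /o/ → [oː] (rule 2).
All other segments surface unchanged.

4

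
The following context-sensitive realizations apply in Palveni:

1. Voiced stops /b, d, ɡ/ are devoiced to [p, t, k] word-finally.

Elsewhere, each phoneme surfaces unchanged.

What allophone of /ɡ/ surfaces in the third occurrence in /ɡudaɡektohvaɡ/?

/ɡ/ meets the environment for rule 1 (word-finally) → [k].

[k]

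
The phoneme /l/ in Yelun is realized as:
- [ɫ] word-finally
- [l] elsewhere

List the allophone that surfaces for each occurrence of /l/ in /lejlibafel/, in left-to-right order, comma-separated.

[l], [l], [ɫ]

Occurrence 1 (position 1): no conditioning environment matches → elsewhere allophone [l].
Occurrence 2 (position 4): no conditioning environment matches → elsewhere allophone [l].
Occurrence 3 (position 10): word-finally → [ɫ].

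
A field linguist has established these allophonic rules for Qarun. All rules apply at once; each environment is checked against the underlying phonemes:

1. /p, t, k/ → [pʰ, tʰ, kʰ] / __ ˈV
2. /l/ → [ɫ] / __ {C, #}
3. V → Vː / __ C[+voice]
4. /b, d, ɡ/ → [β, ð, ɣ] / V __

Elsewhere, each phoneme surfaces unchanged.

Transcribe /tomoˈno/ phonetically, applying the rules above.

[toːmoːˈno]

/t/ (word-initial): rule 1 targets it, but not immediately before a stressed vowel → unchanged [t].
Rule 3 applies to /o/ (between /t/ and /m/: before a voiced consonant) → [oː].
/o/ — between /m/ and /n/, before a voiced consonant — surfaces as [oː] (rule 3).
/o/ — word-final; rule 3 does not apply here → [o].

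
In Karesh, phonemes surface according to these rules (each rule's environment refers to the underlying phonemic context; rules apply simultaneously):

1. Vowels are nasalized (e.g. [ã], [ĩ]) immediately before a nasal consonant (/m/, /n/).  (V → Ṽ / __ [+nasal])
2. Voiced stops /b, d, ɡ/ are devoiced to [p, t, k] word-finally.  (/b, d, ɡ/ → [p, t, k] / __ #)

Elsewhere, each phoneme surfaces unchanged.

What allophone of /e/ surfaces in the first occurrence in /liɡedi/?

/e/ (between /ɡ/ and /d/) is in the target of rule 1 but the environment (before a nasal consonant) is not met → [e].

[e]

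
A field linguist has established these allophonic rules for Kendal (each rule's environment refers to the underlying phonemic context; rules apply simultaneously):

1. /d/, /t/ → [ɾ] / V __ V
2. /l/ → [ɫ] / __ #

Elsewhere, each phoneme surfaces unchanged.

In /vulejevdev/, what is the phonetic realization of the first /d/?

[d]

/d/ (between /v/ and /e/) is in the target of rule 1 but the environment (between two vowels) is not met → [d].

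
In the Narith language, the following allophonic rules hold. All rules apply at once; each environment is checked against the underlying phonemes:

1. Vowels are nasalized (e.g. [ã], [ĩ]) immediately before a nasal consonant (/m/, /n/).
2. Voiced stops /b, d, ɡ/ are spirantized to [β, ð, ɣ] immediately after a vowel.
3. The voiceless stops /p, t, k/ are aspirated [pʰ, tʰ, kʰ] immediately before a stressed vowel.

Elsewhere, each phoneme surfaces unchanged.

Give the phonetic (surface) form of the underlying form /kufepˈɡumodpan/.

[kufepˈɡũmoðpãn]

/k/ — word-initial; rule 3 does not apply here → [k].
/u/ — between /k/ and /f/; rule 1 does not apply here → [u].
/e/ (between /f/ and /p/) is in the target of rule 1 but the environment (before a nasal consonant) is not met → [e].
/p/ (between /e/ and /ɡ/) fails the environment for rule 3, so it stays [p].
/ɡ/ — between /p/ and /u/; rule 2 does not apply here → [ɡ].
/u/ (between /ɡ/ and /m/) occurs before a nasal consonant → [ũ] by rule 1.
/o/ (between /m/ and /d/) fails the environment for rule 1, so it stays [o].
/d/ meets the environment for rule 2 (immediately after a vowel) → [ð].
/p/ (between /d/ and /a/) is in the target of rule 3 but the environment (immediately before a stressed vowel) is not met → [p].
/a/ (between /p/ and /n/): before a nasal consonant, so rule 1 applies → [ã].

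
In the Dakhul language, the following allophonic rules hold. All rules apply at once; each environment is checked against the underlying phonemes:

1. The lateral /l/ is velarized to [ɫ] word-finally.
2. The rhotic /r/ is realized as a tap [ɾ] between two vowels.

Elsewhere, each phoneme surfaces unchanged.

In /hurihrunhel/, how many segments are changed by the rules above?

Segments that undergo a rule: /r/ → [ɾ] (rule 2); /l/ → [ɫ] (rule 1).
All other segments surface unchanged.

2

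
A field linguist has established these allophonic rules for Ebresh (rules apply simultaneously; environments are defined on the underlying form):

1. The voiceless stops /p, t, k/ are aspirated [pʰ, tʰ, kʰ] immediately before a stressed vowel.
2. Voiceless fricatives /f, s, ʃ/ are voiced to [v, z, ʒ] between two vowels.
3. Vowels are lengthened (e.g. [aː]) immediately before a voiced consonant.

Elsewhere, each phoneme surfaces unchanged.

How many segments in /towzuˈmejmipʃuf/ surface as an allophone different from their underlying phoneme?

Segments that undergo a rule: /o/ → [oː] (rule 3); /u/ → [uː] (rule 3); /e/ → [eː] (rule 3).
All other segments surface unchanged.

3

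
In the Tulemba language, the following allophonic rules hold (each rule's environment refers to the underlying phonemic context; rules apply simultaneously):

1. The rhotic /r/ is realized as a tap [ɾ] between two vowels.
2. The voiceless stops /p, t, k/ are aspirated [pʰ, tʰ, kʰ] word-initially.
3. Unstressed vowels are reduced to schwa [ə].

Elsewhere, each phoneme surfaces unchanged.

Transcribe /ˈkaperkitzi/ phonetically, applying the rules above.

/k/ (word-initial): word-initially, so rule 2 applies → [kʰ].
/a/ — between /k/ and /p/; rule 3 does not apply here → [a].
/p/ (between /a/ and /e/) is in the target of rule 2 but the environment (word-initially) is not met → [p].
/e/ (between /p/ and /r/): in an unstressed syllable, so rule 3 applies → [ə].
/r/ (between /e/ and /k/) fails the environment for rule 1, so it stays [r].
/k/ (between /r/ and /i/) fails the environment for rule 2, so it stays [k].
/i/ (between /k/ and /t/): in an unstressed syllable, so rule 3 applies → [ə].
/t/ (between /i/ and /z/) fails the environment for rule 2, so it stays [t].
Rule 3 applies to /i/ (word-final: in an unstressed syllable) → [ə].

[ˈkʰapərkətzə]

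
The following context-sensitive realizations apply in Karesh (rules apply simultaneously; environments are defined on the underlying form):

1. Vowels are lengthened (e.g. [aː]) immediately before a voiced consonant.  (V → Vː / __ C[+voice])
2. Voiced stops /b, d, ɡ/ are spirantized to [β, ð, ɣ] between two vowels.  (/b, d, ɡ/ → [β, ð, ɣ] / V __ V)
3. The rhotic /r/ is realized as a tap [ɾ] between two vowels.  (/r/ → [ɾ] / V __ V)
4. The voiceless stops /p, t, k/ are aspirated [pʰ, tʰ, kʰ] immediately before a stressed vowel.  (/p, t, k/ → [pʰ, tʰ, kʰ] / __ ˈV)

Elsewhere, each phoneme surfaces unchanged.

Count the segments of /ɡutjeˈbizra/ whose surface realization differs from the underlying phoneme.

3

Segments that undergo a rule: /e/ → [eː] (rule 1); /b/ → [β] (rule 2); /i/ → [iː] (rule 1).
All other segments surface unchanged.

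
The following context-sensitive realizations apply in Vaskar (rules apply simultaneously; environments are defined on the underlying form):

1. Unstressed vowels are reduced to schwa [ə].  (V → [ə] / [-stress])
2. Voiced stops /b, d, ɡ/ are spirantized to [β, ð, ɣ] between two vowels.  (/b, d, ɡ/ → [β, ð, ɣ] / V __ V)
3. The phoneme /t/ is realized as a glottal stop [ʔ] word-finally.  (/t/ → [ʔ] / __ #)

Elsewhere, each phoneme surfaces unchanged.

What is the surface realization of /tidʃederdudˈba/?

[tədʃəðərdədˈba]

/t/ (word-initial) fails the environment for rule 3, so it stays [t].
Rule 1 applies to /i/ (between /t/ and /d/: in an unstressed syllable) → [ə].
/d/ (between /i/ and /ʃ/) is in the target of rule 2 but the environment (between two vowels) is not met → [d].
/ʃ/ (between /d/ and /e/) is unaffected → [ʃ].
/e/ — between /ʃ/ and /d/, in an unstressed syllable — surfaces as [ə] (rule 1).
/d/ meets the environment for rule 2 (between two vowels) → [ð].
/e/ (between /d/ and /r/): in an unstressed syllable, so rule 1 applies → [ə].
/r/ stays [r].
/d/ — between /r/ and /u/; rule 2 does not apply here → [d].
/u/ (between /d/ and /d/) occurs in an unstressed syllable → [ə] by rule 1.
/d/ (between /u/ and /b/) is in the target of rule 2 but the environment (between two vowels) is not met → [d].
/b/ (between /d/ and /a/): rule 2 targets it, but not between two vowels → unchanged [b].
/a/ (word-final) is in the target of rule 1 but the environment (in an unstressed syllable) is not met → [a].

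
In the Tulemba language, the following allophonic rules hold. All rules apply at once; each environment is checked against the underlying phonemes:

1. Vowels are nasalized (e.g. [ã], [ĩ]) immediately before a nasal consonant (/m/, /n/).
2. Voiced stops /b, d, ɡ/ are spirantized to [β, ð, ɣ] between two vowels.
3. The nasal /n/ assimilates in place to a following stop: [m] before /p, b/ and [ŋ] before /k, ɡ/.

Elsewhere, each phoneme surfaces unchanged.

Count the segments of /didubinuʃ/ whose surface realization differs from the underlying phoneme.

3

Segments that undergo a rule: /d/ → [ð] (rule 2); /b/ → [β] (rule 2); /i/ → [ĩ] (rule 1).
All other segments surface unchanged.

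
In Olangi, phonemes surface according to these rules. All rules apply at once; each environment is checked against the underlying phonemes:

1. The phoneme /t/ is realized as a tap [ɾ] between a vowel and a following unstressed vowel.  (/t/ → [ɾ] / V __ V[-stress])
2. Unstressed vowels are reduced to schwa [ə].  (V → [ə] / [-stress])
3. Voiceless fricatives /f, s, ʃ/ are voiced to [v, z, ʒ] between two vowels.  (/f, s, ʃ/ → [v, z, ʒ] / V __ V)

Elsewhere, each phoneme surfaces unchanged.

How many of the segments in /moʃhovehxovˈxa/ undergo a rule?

4

Segments that undergo a rule: /o/ → [ə] (rule 2); /o/ → [ə] (rule 2); /e/ → [ə] (rule 2); /o/ → [ə] (rule 2).
All other segments surface unchanged.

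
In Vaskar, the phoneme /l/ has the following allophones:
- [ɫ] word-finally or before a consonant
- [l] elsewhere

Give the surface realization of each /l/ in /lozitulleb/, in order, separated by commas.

[l], [ɫ], [l]

Occurrence 1 (position 1): no conditioning environment matches → elsewhere allophone [l].
Occurrence 2 (position 7): word-finally or before a consonant → [ɫ].
Occurrence 3 (position 8): no conditioning environment matches → elsewhere allophone [l].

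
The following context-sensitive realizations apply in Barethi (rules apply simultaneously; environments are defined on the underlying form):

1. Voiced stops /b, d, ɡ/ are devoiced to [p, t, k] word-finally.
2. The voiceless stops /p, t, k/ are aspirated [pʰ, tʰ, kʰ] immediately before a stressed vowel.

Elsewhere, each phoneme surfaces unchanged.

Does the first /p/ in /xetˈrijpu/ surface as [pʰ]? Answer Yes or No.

No

/p/ (between /j/ and /u/): rule 2 targets it, but not immediately before a stressed vowel → unchanged [p].
The actual realization is [p], not [pʰ].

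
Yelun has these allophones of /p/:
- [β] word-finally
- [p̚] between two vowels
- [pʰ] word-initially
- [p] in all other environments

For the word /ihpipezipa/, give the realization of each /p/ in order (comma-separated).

Occurrence 1 (position 3): no conditioning environment matches → elsewhere allophone [p].
Occurrence 2 (position 5): between two vowels → [p̚].
Occurrence 3 (position 9): between two vowels → [p̚].

[p], [p̚], [p̚]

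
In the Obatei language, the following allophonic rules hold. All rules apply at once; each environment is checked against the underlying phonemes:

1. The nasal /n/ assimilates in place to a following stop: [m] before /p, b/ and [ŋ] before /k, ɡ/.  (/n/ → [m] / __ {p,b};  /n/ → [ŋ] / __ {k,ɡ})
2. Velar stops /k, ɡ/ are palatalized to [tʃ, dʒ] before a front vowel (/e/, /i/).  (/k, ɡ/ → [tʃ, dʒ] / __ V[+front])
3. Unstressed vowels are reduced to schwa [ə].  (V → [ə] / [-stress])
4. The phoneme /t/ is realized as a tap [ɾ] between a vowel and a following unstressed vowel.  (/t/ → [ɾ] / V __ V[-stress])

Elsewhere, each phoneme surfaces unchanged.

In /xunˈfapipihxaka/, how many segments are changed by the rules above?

Segments that undergo a rule: /u/ → [ə] (rule 3); /i/ → [ə] (rule 3); /i/ → [ə] (rule 3); /a/ → [ə] (rule 3); /a/ → [ə] (rule 3).
All other segments surface unchanged.

5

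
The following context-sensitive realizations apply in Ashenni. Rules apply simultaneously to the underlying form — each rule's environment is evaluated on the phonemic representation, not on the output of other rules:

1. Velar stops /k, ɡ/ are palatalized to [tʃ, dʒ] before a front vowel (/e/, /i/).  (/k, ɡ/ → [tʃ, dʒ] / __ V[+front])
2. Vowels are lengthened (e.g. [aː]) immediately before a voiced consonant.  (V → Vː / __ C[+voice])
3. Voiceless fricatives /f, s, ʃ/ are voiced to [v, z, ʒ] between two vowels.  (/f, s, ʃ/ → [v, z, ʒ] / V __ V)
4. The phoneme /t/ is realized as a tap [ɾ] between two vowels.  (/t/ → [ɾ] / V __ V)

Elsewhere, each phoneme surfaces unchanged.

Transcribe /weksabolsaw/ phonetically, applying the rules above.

/w/ (word-initial): no rule targets it → [w].
/e/ (between /w/ and /k/) is in the target of rule 2 but the environment (before a voiced consonant) is not met → [e].
/k/ (between /e/ and /s/): rule 1 targets it, but not before a front vowel → unchanged [k].
/s/ (between /k/ and /a/) fails the environment for rule 3, so it stays [s].
/a/ meets the environment for rule 2 (before a voiced consonant) → [aː].
/b/ stays [b].
/o/ (between /b/ and /l/) occurs before a voiced consonant → [oː] by rule 2.
/l/ (between /o/ and /s/) is unaffected → [l].
/s/ (between /l/ and /a/) is in the target of rule 3 but the environment (between two vowels) is not met → [s].
/a/ (between /s/ and /w/) occurs before a voiced consonant → [aː] by rule 2.
/w/ — not in any rule's target class → [w].

[weksaːboːlsaːw]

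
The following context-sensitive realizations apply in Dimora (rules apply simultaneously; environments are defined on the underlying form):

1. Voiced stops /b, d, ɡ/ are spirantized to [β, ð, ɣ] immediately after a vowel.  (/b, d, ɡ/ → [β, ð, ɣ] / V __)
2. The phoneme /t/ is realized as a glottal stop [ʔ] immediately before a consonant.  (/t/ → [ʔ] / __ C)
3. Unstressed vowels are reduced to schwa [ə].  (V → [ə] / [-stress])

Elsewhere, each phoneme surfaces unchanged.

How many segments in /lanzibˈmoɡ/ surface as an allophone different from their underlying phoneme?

4

Segments that undergo a rule: /a/ → [ə] (rule 3); /i/ → [ə] (rule 3); /b/ → [β] (rule 1); /ɡ/ → [ɣ] (rule 1).
All other segments surface unchanged.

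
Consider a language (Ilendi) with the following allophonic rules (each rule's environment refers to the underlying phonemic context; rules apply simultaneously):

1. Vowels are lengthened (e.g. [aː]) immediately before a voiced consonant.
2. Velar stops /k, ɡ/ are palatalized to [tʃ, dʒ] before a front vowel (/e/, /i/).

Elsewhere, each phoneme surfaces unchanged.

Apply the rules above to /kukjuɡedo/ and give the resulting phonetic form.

/k/ (word-initial): rule 2 targets it, but not before a front vowel → unchanged [k].
/u/ (between /k/ and /k/) fails the environment for rule 1, so it stays [u].
/k/ (between /u/ and /j/) fails the environment for rule 2, so it stays [k].
/u/ (between /j/ and /ɡ/) occurs before a voiced consonant → [uː] by rule 1.
/ɡ/ (between /u/ and /e/) occurs before a front vowel → [dʒ] by rule 2.
/e/ (between /ɡ/ and /d/): before a voiced consonant, so rule 1 applies → [eː].
/o/ (word-final): rule 1 targets it, but not before a voiced consonant → unchanged [o].

[kukjuːdʒeːdo]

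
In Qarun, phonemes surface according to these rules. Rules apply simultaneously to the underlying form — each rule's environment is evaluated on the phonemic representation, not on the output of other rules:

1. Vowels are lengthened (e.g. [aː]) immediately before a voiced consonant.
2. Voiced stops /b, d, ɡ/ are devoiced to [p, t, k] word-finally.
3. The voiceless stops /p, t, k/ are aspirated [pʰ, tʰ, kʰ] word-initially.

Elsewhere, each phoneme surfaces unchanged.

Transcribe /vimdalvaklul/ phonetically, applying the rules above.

[viːmdaːlvakluːl]

/v/ (word-initial) is unaffected → [v].
/i/ (between /v/ and /m/): before a voiced consonant, so rule 1 applies → [iː].
/m/ — not in any rule's target class → [m].
/d/ (between /m/ and /a/): rule 2 targets it, but not word-finally → unchanged [d].
/a/ — between /d/ and /l/, before a voiced consonant — surfaces as [aː] (rule 1).
/l/ — not in any rule's target class → [l].
/v/ stays [v].
/a/ (between /v/ and /k/) is in the target of rule 1 but the environment (before a voiced consonant) is not met → [a].
/k/ — between /a/ and /l/; rule 3 does not apply here → [k].
/l/ (between /k/ and /u/) is unaffected → [l].
Rule 1 applies to /u/ (between /l/ and /l/: before a voiced consonant) → [uː].
/l/ (word-final): no rule targets it → [l].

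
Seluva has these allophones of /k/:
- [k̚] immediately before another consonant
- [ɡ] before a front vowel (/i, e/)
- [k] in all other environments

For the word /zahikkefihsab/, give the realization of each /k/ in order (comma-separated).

[k̚], [ɡ]

Occurrence 1 (position 5): immediately before another consonant → [k̚].
Occurrence 2 (position 6): before a front vowel (/i, e/) → [ɡ].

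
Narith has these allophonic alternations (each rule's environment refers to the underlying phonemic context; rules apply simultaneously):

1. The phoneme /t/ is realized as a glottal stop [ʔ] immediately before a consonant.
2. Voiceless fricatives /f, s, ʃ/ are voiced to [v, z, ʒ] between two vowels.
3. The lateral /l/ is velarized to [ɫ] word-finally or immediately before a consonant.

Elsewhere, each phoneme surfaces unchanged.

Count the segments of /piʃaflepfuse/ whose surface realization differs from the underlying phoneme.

2

Segments that undergo a rule: /ʃ/ → [ʒ] (rule 2); /s/ → [z] (rule 2).
All other segments surface unchanged.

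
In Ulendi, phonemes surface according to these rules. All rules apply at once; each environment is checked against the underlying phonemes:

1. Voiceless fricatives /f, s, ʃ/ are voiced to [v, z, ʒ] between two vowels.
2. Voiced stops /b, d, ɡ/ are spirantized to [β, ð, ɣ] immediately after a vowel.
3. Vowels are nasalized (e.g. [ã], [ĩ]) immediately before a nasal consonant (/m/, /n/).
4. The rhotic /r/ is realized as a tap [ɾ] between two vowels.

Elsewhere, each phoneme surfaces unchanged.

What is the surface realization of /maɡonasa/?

[maɣõnaza]

/m/ stays [m].
/a/ (between /m/ and /ɡ/) is in the target of rule 3 but the environment (before a nasal consonant) is not met → [a].
/ɡ/ — between /a/ and /o/, immediately after a vowel — surfaces as [ɣ] (rule 2).
/o/ (between /ɡ/ and /n/) occurs before a nasal consonant → [õ] by rule 3.
/n/ (between /o/ and /a/): no rule targets it → [n].
/a/ (between /n/ and /s/): rule 3 targets it, but not before a nasal consonant → unchanged [a].
Rule 1 applies to /s/ (between /a/ and /a/: between two vowels) → [z].
/a/ (word-final): rule 3 targets it, but not before a nasal consonant → unchanged [a].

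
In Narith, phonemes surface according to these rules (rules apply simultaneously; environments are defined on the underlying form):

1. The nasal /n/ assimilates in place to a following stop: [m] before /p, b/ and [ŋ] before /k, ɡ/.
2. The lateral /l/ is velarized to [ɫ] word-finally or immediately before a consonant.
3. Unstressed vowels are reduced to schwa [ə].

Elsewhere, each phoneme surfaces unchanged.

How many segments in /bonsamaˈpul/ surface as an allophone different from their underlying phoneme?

Segments that undergo a rule: /o/ → [ə] (rule 3); /a/ → [ə] (rule 3); /a/ → [ə] (rule 3); /l/ → [ɫ] (rule 2).
All other segments surface unchanged.

4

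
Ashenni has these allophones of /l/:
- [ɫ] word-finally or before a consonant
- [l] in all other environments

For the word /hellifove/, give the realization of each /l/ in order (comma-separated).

Occurrence 1 (position 3): word-finally or before a consonant → [ɫ].
Occurrence 2 (position 4): no conditioning environment matches → elsewhere allophone [l].

[ɫ], [l]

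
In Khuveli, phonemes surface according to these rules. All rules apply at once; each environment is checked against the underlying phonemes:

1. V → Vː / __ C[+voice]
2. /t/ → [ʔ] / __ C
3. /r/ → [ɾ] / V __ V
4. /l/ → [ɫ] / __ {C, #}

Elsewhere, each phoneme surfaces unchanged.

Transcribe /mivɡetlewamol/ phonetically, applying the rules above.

/i/ (between /m/ and /v/): before a voiced consonant, so rule 1 applies → [iː].
/e/ (between /ɡ/ and /t/): rule 1 targets it, but not before a voiced consonant → unchanged [e].
/t/ (between /e/ and /l/): immediately before a consonant, so rule 2 applies → [ʔ].
/l/ (between /t/ and /e/): rule 4 targets it, but not word-finally or immediately before a consonant → unchanged [l].
/e/ (between /l/ and /w/) occurs before a voiced consonant → [eː] by rule 1.
/a/ (between /w/ and /m/): before a voiced consonant, so rule 1 applies → [aː].
Rule 1 applies to /o/ (between /m/ and /l/: before a voiced consonant) → [oː].
/l/ (word-final) occurs word-finally or immediately before a consonant → [ɫ] by rule 4.

[miːvɡeʔleːwaːmoːɫ]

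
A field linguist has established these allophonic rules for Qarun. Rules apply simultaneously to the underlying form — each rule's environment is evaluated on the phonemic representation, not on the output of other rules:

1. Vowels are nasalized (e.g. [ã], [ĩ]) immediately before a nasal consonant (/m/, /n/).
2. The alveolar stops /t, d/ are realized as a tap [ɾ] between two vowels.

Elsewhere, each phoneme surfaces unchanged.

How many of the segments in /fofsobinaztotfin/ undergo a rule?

2

Segments that undergo a rule: /i/ → [ĩ] (rule 1); /i/ → [ĩ] (rule 1).
All other segments surface unchanged.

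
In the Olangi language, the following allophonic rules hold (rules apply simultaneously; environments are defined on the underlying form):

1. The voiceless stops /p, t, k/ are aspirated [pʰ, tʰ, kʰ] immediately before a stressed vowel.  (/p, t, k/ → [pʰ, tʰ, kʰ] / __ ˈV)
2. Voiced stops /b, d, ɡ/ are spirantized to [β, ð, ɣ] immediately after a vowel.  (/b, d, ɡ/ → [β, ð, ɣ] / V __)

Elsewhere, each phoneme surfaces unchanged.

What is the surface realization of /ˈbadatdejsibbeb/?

/b/ (word-initial): rule 2 targets it, but not immediately after a vowel → unchanged [b].
/a/ (between /b/ and /d/): no rule targets it → [a].
/d/ (between /a/ and /a/): immediately after a vowel, so rule 2 applies → [ð].
/a/ — not in any rule's target class → [a].
/t/ (between /a/ and /d/): rule 1 targets it, but not immediately before a stressed vowel → unchanged [t].
/d/ (between /t/ and /e/) is in the target of rule 2 but the environment (immediately after a vowel) is not met → [d].
/e/ stays [e].
/j/ (between /e/ and /s/): no rule targets it → [j].
/s/ (between /j/ and /i/) is unaffected → [s].
/i/ stays [i].
/b/ (between /i/ and /b/): immediately after a vowel, so rule 2 applies → [β].
/b/ (between /b/ and /e/): rule 2 targets it, but not immediately after a vowel → unchanged [b].
/e/ (between /b/ and /b/) is unaffected → [e].
/b/ meets the environment for rule 2 (immediately after a vowel) → [β].

[ˈbaðatdejsiβbeβ]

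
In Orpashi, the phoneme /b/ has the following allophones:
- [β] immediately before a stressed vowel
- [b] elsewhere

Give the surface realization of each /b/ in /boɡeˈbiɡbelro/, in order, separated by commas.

[b], [β], [b]

Occurrence 1 (position 1): no conditioning environment matches → elsewhere allophone [b].
Occurrence 2 (position 5): immediately before a stressed vowel → [β].
Occurrence 3 (position 8): no conditioning environment matches → elsewhere allophone [b].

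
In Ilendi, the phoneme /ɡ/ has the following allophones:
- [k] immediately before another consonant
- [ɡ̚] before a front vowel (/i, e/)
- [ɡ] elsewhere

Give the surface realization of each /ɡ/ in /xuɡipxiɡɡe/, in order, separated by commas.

Occurrence 1 (position 3): before a front vowel (/i, e/) → [ɡ̚].
Occurrence 2 (position 8): immediately before another consonant → [k].
Occurrence 3 (position 9): before a front vowel (/i, e/) → [ɡ̚].

[ɡ̚], [k], [ɡ̚]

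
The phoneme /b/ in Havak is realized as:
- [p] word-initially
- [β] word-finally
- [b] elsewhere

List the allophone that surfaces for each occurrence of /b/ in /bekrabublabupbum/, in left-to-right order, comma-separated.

[p], [b], [b], [b], [b]

Occurrence 1 (position 1): word-initially → [p].
Occurrence 2 (position 6): no conditioning environment matches → elsewhere allophone [b].
Occurrence 3 (position 8): no conditioning environment matches → elsewhere allophone [b].
Occurrence 4 (position 11): no conditioning environment matches → elsewhere allophone [b].
Occurrence 5 (position 14): no conditioning environment matches → elsewhere allophone [b].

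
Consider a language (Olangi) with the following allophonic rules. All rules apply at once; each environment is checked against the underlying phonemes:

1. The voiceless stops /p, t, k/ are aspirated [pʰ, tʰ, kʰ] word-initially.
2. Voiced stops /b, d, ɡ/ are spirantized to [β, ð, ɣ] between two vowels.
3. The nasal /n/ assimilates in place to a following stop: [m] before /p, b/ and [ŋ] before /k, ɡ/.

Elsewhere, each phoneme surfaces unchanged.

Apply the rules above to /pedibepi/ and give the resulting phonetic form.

[pʰeðiβepi]

Rule 1 applies to /p/ (word-initial: word-initially) → [pʰ].
/e/ — not in any rule's target class → [e].
/d/ — between /e/ and /i/, between two vowels — surfaces as [ð] (rule 2).
/i/ — not in any rule's target class → [i].
Rule 2 applies to /b/ (between /i/ and /e/: between two vowels) → [β].
/e/ (between /b/ and /p/) is unaffected → [e].
/p/ (between /e/ and /i/) is in the target of rule 1 but the environment (word-initially) is not met → [p].
/i/ (word-final): no rule targets it → [i].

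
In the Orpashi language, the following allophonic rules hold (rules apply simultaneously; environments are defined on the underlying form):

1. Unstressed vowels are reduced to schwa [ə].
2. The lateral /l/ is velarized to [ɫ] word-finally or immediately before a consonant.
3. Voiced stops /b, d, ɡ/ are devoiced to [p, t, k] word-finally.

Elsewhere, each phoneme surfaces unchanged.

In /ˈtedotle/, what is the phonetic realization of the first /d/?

/d/ — between /e/ and /o/; rule 3 does not apply here → [d].

[d]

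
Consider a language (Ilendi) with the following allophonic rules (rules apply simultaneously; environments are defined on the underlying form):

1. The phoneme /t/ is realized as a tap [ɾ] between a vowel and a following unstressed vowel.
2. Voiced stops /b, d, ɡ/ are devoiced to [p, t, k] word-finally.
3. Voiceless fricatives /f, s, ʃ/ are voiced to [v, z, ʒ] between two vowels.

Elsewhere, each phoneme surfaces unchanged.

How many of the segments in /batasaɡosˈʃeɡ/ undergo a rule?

Segments that undergo a rule: /t/ → [ɾ] (rule 1); /s/ → [z] (rule 3); /ɡ/ → [k] (rule 2).
All other segments surface unchanged.

3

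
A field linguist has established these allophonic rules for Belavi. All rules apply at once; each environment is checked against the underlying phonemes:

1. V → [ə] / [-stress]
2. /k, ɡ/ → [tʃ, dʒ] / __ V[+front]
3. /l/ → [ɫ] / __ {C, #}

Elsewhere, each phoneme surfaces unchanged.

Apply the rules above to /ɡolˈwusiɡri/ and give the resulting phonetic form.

[ɡəɫˈwusəɡrə]

/ɡ/ (word-initial) is in the target of rule 2 but the environment (before a front vowel) is not met → [ɡ].
Rule 1 applies to /o/ (between /ɡ/ and /l/: in an unstressed syllable) → [ə].
/l/ (between /o/ and /w/): word-finally or immediately before a consonant, so rule 3 applies → [ɫ].
/w/ (between /l/ and /u/) is unaffected → [w].
/u/ — between /w/ and /s/; rule 1 does not apply here → [u].
/s/ (between /u/ and /i/) is unaffected → [s].
/i/ meets the environment for rule 1 (in an unstressed syllable) → [ə].
/ɡ/ — between /i/ and /r/; rule 2 does not apply here → [ɡ].
/r/ (between /ɡ/ and /i/): no rule targets it → [r].
/i/ (word-final): in an unstressed syllable, so rule 1 applies → [ə].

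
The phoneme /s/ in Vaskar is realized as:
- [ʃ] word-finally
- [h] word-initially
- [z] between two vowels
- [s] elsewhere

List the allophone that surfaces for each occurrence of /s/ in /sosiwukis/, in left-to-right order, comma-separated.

[h], [z], [ʃ]

Occurrence 1 (position 1): word-initially → [h].
Occurrence 2 (position 3): between two vowels → [z].
Occurrence 3 (position 9): word-finally → [ʃ].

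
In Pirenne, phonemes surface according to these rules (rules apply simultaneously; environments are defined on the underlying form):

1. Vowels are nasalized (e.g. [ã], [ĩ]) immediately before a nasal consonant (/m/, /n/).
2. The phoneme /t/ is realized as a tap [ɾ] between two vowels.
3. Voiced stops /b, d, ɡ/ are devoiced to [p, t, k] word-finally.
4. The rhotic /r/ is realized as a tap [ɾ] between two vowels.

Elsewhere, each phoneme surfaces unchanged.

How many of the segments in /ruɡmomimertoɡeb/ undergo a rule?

3

Segments that undergo a rule: /o/ → [õ] (rule 1); /i/ → [ĩ] (rule 1); /b/ → [p] (rule 3).
All other segments surface unchanged.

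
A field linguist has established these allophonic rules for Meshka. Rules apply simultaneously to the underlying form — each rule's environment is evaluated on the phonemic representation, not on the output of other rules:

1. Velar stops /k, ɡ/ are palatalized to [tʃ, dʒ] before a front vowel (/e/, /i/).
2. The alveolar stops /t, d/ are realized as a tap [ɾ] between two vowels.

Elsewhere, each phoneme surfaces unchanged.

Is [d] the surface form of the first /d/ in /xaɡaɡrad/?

Yes

/d/ (word-final): rule 2 targets it, but not between two vowels → unchanged [d].
The actual realization is [d], which matches [d].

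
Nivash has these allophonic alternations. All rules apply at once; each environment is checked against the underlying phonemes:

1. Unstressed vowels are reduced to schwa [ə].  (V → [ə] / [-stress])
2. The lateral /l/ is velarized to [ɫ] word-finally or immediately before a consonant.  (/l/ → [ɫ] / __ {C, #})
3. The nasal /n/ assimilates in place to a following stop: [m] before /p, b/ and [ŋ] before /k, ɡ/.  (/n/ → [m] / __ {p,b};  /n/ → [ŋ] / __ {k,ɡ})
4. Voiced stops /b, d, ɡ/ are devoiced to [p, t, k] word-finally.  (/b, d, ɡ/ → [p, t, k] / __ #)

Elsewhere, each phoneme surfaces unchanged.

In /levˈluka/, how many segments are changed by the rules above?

Segments that undergo a rule: /e/ → [ə] (rule 1); /a/ → [ə] (rule 1).
All other segments surface unchanged.

2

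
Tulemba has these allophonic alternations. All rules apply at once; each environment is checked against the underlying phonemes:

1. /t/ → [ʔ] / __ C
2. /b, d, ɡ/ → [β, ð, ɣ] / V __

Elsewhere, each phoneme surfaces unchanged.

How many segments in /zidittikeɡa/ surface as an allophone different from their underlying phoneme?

3

Segments that undergo a rule: /d/ → [ð] (rule 2); /t/ → [ʔ] (rule 1); /ɡ/ → [ɣ] (rule 2).
All other segments surface unchanged.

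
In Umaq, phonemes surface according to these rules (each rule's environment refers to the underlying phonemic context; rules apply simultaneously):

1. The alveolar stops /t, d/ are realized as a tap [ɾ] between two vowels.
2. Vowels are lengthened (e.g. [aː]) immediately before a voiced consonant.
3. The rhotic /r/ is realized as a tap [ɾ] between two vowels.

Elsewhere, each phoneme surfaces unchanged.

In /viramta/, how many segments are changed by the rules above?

Segments that undergo a rule: /i/ → [iː] (rule 2); /r/ → [ɾ] (rule 3); /a/ → [aː] (rule 2).
All other segments surface unchanged.

3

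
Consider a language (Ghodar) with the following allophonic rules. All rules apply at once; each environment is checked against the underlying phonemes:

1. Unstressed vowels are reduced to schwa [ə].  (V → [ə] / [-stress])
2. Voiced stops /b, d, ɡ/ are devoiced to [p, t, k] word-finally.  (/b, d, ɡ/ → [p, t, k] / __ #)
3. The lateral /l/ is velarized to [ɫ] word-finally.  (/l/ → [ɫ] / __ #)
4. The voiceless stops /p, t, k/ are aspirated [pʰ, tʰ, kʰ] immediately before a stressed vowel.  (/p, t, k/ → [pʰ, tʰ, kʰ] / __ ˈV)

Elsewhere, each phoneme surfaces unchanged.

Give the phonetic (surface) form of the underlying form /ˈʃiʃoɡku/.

/ʃ/ stays [ʃ].
/i/ — between /ʃ/ and /ʃ/; rule 1 does not apply here → [i].
/ʃ/ — not in any rule's target class → [ʃ].
/o/ (between /ʃ/ and /ɡ/): in an unstressed syllable, so rule 1 applies → [ə].
/ɡ/ (between /o/ and /k/) is in the target of rule 2 but the environment (word-finally) is not met → [ɡ].
/k/ (between /ɡ/ and /u/) is in the target of rule 4 but the environment (immediately before a stressed vowel) is not met → [k].
/u/ (word-final) occurs in an unstressed syllable → [ə] by rule 1.

[ˈʃiʃəɡkə]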